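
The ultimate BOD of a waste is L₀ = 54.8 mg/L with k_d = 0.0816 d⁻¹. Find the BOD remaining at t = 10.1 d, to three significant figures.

L_t = L₀ e^(−k_d t) = 54.8 × e^(−0.0816×10.1) = 54.8 × 0.4386 = 24.04 mg/L.

L ≈ 24.0 mg/L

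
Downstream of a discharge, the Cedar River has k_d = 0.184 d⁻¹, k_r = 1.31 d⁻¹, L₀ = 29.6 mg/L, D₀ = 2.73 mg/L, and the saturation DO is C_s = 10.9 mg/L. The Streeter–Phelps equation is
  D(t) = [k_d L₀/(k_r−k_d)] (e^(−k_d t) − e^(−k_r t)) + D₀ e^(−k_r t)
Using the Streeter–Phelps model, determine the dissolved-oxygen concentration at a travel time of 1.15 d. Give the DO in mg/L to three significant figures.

DO ≈ 7.45 mg/L

k_d L₀/(k_r−k_d) = 0.184×29.6/(1.31−0.184) = 5.446/1.126 = 4.837 mg/L.
e^(−k_d t) = e^(−0.184×1.150) = 0.8093; e^(−k_r t) = e^(−1.31×1.150) = 0.2217.
D = 4.837 × (0.8093 − 0.2217) + 2.73 × 0.2217 = 2.842 + 0.6052 = 3.447 mg/L.
DO = C_s − D = 10.9 − 3.447 = 7.453 mg/L.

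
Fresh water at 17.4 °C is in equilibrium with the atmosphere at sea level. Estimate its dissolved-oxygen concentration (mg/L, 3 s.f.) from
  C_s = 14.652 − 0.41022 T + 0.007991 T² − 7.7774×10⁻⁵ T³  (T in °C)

C_s ≈ 9.52 mg/L

C_s = 14.652 − 0.41022×17.4 + 0.007991×17.4² − 7.7774×10⁻⁵×17.4³ = 9.524 mg/L.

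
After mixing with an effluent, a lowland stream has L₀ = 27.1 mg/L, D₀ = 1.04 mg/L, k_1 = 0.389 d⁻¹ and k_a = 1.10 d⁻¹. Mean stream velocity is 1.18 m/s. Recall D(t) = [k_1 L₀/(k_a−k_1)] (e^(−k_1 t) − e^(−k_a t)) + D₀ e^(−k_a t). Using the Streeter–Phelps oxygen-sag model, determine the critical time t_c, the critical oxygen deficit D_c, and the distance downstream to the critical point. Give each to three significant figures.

At the critical point dD/dt = 0, so k_1 L₀ e^(−k_1 t) = k_a D. Substituting D(t) from the Streeter–Phelps equation and solving for t gives
t_c = ln[(k_a/k_1)(1 − D₀(k_a−k_1)/(k_1 L₀))] / (k_a−k_1).
Here k_a−k_1 = 0.7110 d⁻¹ and 1 − D₀(k_a−k_1)/(k_1 L₀) = 1 − 1.04×0.7110/(0.389×27.1) = 0.9299, so
t_c = ln(2.828 × 0.9299) / 0.7110 = 0.9668 / 0.7110 = 1.360 d.
L(t_c) = L₀ e^(−k_1 t_c) = 27.1 × 0.5892 = 15.97 mg/L, and at the critical point k_a D_c = k_1 L, so D_c = (0.389/1.10) × 15.97 = 5.647 mg/L.
x_c = v t_c = 1.18 m/s × 1.360 d × 86400 s/d = 138600 m ≈ 139 km.

t_c ≈ 1.36 d; D_c ≈ 5.65 mg/L; x_c ≈ 139 km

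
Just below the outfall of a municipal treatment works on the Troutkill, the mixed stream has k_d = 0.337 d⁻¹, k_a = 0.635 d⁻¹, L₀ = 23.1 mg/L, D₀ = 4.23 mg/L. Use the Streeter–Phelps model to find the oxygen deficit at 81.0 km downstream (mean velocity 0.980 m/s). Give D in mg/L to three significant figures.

D ≈ 7.00 mg/L

Travel time t = x/v = 81.0 km / (0.980 m/s) = 81000 m / 0.980 m/s = 82650 s = 0.9566 d.
k_d L₀/(k_a−k_d) = 0.337×23.1/(0.635−0.337) = 7.785/0.2980 = 26.12 mg/L.
e^(−k_d t) = e^(−0.337×0.9566) = 0.7244; e^(−k_a t) = e^(−0.635×0.9566) = 0.5447.
D = 26.12 × (0.7244 − 0.5447) + 4.23 × 0.5447 = 4.694 + 2.304 = 6.998 mg/L.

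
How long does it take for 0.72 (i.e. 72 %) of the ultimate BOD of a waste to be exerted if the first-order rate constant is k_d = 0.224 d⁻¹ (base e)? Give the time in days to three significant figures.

y/L₀ = 1 − e^(−k_d t) = 0.72 ⇒ e^(−k_d t) = 0.280
t = −ln(0.280) / 0.224 = 1.273 / 0.224 = 5.683 d.

t ≈ 5.68 d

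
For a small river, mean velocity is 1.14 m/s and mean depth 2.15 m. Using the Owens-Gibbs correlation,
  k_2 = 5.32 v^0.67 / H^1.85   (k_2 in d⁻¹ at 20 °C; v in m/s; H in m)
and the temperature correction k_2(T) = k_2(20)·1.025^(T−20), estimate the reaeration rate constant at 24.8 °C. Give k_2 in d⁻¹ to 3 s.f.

k_2(20) = 5.32 × 1.14^0.67 / 2.15^1.85 = 5.32 × 1.092 / 4.121 = 1.409 d⁻¹.
k_2(24.8) = 1.409 × 1.025^(24.8−20) = 1.409 × 1.126 = 1.587 d⁻¹.

k_2 ≈ 1.59 d⁻¹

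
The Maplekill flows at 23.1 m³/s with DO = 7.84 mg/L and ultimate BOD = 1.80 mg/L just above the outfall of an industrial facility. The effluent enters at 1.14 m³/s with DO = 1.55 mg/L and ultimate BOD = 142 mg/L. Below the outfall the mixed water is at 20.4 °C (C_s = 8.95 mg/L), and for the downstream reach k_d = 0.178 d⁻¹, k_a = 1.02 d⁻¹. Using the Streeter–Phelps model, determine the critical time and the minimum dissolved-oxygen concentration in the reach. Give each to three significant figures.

Mixed DO = (23.1×7.84 + 1.14×1.55)/(23.1+1.14) = 182.9/24.24 = 7.544 mg/L.
Mixed L₀ = (23.1×1.80 + 1.14×142)/(24.24) = 203.5/24.24 = 8.394 mg/L.
Initial deficit D₀ = C_s − DO₀ = 8.95 − 7.544 = 1.406 mg/L.
t_c = (1/0.8420) ln[(1.02/0.178)(1 − 1.406×0.8420/(0.178×8.394))] = 1.188 × ln(1.190) = 0.2069 d.
D_c = (0.178/1.02) × 8.394 × e^(−0.178×0.2069) = 0.1745 × 8.394 × 0.9638 = 1.412 mg/L.
Minimum DO = 8.95 − 1.412 = 7.538 mg/L.

t_c ≈ 0.207 d; minimum DO ≈ 7.54 mg/L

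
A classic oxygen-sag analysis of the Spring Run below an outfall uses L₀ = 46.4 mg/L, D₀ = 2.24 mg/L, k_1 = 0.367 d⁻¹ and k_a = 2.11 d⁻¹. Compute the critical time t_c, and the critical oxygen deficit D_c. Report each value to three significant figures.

t_c ≈ 0.854 d; D_c ≈ 5.90 mg/L

t_c = [1/(k_a−k_1)] ln[(k_a/k_1)(1 − D₀(k_a−k_1)/(k_1 L₀))]
= [1/(2.11−0.367)] ln[(2.11/0.367)(1 − 2.24×1.743/(0.367×46.4))]
= (1/1.743) ln[5.749 × 0.7707] = 0.5737 × ln(4.431) = 0.5737 × 1.489 = 0.8541 d.
D_c = (k_1/k_a) L₀ e^(−k_1 t_c) = (0.367/2.11) × 46.4 × e^(−0.367×0.8541) = 0.1739 × 46.4 × 0.7309 = 5.899 mg/L.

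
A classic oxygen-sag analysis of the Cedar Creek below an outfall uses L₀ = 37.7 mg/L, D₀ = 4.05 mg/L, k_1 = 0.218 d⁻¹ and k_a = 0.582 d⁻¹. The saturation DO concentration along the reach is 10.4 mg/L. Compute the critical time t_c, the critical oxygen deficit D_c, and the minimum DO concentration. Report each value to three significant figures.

At the critical point dD/dt = 0, so k_1 L₀ e^(−k_1 t) = k_a D. Substituting D(t) from the Streeter–Phelps equation and solving for t gives
t_c = ln[(k_a/k_1)(1 − D₀(k_a−k_1)/(k_1 L₀))] / (k_a−k_1).
Here k_a−k_1 = 0.3640 d⁻¹ and 1 − D₀(k_a−k_1)/(k_1 L₀) = 1 − 4.05×0.3640/(0.218×37.7) = 0.8206, so
t_c = ln(2.670 × 0.8206) / 0.3640 = 0.7843 / 0.3640 = 2.155 d.
D_c = (k_1/k_a) L₀ e^(−k_1 t_c) = (0.218/0.582) × 37.7 × e^(−0.218×2.155) = 0.3746 × 37.7 × 0.6252 = 8.828 mg/L.
Minimum DO = C_s − D_c = 10.4 − 8.828 = 1.572 mg/L.

t_c ≈ 2.15 d; D_c ≈ 8.83 mg/L; min DO ≈ 1.57 mg/L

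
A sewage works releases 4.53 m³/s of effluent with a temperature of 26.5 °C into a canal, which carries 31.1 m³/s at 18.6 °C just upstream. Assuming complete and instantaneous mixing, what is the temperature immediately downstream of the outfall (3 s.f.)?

Flow-weighted mixing: C = (Q_r C_r + Q_w C_w)/(Q_r + Q_w)
= (31.1×18.6 + 4.53×26.5)/(31.1 + 4.53) = 698.5/35.63 = 19.60 °C.

19.6 °C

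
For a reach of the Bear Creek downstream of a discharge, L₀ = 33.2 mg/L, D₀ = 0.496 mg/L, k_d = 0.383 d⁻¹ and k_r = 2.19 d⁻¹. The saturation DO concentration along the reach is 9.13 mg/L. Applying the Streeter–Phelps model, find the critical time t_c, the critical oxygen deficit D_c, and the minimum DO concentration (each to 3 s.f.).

At the critical point dD/dt = 0, so k_d L₀ e^(−k_d t) = k_r D. Substituting D(t) from the Streeter–Phelps equation and solving for t gives
t_c = ln[(k_r/k_d)(1 − D₀(k_r−k_d)/(k_d L₀))] / (k_r−k_d).
Here k_r−k_d = 1.807 d⁻¹ and 1 − D₀(k_r−k_d)/(k_d L₀) = 1 − 0.496×1.807/(0.383×33.2) = 0.9295, so
t_c = ln(5.718 × 0.9295) / 1.807 = 1.671 / 1.807 = 0.9245 d.
D_c = (k_d/k_r) L₀ e^(−k_d t_c) = (0.383/2.19) × 33.2 × e^(−0.383×0.9245) = 0.1749 × 33.2 × 0.7018 = 4.075 mg/L.
Minimum DO = C_s − D_c = 9.13 − 4.075 = 5.055 mg/L.

t_c ≈ 0.924 d; D_c ≈ 4.07 mg/L; min DO ≈ 5.06 mg/L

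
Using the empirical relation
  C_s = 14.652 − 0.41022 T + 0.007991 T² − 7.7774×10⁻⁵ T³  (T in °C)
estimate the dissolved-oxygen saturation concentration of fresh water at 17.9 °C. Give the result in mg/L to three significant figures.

C_s ≈ 9.42 mg/L

C_s = 14.652 − 0.41022×17.9 + 0.007991×17.9² − 7.7774×10⁻⁵×17.9³ = 9.423 mg/L.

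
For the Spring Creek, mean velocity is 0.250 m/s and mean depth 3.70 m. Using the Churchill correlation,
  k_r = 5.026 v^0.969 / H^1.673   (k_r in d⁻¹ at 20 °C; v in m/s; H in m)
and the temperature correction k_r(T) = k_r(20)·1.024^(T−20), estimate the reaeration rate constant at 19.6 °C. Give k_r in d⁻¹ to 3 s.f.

k_r(20) = 5.026 × 0.250^0.969 / 3.70^1.673 = 5.026 × 0.2610 / 8.925 = 0.1470 d⁻¹.
k_r(19.6) = 0.1470 × 1.024^(19.6−20) = 0.1470 × 0.9906 = 0.1456 d⁻¹.

k_r ≈ 0.146 d⁻¹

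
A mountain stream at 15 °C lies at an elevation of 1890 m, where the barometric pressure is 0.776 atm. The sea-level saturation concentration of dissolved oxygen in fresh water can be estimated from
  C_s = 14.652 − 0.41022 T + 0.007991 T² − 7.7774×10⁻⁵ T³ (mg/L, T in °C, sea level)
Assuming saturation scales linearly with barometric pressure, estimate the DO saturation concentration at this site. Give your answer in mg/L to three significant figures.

At sea level: C_s = 14.652 − 0.41022×15 + 0.007991×15² − 7.7774×10⁻⁵×15³ = 10.03 mg/L.
Pressure correction: C_s' = 10.03 × 0.776 = 7.787 mg/L.

C_s ≈ 7.79 mg/L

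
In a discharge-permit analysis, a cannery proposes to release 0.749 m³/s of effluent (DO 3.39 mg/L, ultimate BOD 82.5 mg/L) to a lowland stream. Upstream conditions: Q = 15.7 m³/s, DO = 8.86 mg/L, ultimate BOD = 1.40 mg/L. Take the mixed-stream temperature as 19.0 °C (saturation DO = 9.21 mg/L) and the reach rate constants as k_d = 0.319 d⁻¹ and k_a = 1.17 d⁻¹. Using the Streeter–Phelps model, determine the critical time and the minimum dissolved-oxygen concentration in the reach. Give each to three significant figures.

t_c ≈ 1.08 d; minimum DO ≈ 8.23 mg/L

Mixed DO = (15.7×8.86 + 0.749×3.39)/(15.7+0.749) = 141.6/16.45 = 8.611 mg/L.
Mixed L₀ = (15.7×1.40 + 0.749×82.5)/(16.45) = 83.77/16.45 = 5.093 mg/L.
Initial deficit D₀ = C_s − DO₀ = 9.21 − 8.611 = 0.5991 mg/L.
t_c = (1/0.8510) ln[(1.17/0.319)(1 − 0.5991×0.8510/(0.319×5.093))] = 1.175 × ln(2.517) = 1.085 d.
D_c = (0.319/1.17) × 5.093 × e^(−0.319×1.085) = 0.2726 × 5.093 × 0.7075 = 0.9824 mg/L.
Minimum DO = 9.21 − 0.9824 = 8.228 mg/L.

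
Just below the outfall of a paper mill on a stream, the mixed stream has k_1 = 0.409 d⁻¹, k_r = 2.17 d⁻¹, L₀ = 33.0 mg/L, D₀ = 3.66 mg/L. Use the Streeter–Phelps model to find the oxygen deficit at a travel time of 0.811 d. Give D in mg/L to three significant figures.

D ≈ 4.81 mg/L

k_1 L₀/(k_r−k_1) = 0.409×33.0/(2.17−0.409) = 13.50/1.761 = 7.664 mg/L.
e^(−k_1 t) = e^(−0.409×0.8110) = 0.7177; e^(−k_r t) = e^(−2.17×0.8110) = 0.1721.
D = 7.664 × (0.7177 − 0.1721) + 3.66 × 0.1721 = 4.182 + 0.6298 = 4.812 mg/L.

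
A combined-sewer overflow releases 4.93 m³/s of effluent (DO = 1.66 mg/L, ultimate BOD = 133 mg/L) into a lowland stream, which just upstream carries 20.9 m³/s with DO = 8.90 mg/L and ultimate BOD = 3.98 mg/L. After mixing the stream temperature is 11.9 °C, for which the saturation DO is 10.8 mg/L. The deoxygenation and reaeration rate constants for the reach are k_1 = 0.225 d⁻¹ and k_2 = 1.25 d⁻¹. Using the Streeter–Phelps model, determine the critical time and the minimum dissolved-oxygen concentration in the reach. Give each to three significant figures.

Mixed DO = (20.9×8.90 + 4.93×1.66)/(20.9+4.93) = 194.2/25.83 = 7.518 mg/L.
Mixed L₀ = (20.9×3.98 + 4.93×133)/(25.83) = 738.9/25.83 = 28.61 mg/L.
Initial deficit D₀ = C_s − DO₀ = 10.8 − 7.518 = 3.282 mg/L.
t_c = (1/1.025) ln[(1.25/0.225)(1 − 3.282×1.025/(0.225×28.61))] = 0.9756 × ln(2.652) = 0.9515 d.
D_c = (0.225/1.25) × 28.61 × e^(−0.225×0.9515) = 0.1800 × 28.61 × 0.8073 = 4.157 mg/L.
Minimum DO = 10.8 − 4.157 = 6.643 mg/L.

t_c ≈ 0.951 d; minimum DO ≈ 6.64 mg/L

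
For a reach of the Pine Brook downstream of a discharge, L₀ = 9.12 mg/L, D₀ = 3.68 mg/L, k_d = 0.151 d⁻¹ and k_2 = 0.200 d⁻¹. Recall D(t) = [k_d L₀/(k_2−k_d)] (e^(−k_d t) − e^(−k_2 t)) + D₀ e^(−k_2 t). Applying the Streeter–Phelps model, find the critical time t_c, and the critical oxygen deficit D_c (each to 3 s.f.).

t_c ≈ 2.87 d; D_c ≈ 4.46 mg/L

At the critical point dD/dt = 0, so k_d L₀ e^(−k_d t) = k_2 D. Substituting D(t) from the Streeter–Phelps equation and solving for t gives
t_c = ln[(k_2/k_d)(1 − D₀(k_2−k_d)/(k_d L₀))] / (k_2−k_d).
Here k_2−k_d = 0.04900 d⁻¹ and 1 − D₀(k_2−k_d)/(k_d L₀) = 1 − 3.68×0.04900/(0.151×9.12) = 0.8691, so
t_c = ln(1.325 × 0.8691) / 0.04900 = 0.1407 / 0.04900 = 2.871 d.
D_c = (k_d/k_2) L₀ e^(−k_d t_c) = (0.151/0.200) × 9.12 × e^(−0.151×2.871) = 0.7550 × 9.12 × 0.6482 = 4.463 mg/L.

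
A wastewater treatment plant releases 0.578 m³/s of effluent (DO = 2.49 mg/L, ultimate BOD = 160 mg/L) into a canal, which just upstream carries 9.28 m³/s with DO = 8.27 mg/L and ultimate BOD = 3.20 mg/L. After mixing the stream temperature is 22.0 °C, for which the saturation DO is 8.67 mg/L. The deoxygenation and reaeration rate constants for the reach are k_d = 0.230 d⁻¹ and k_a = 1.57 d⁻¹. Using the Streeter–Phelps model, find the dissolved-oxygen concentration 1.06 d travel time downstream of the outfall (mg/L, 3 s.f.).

DO ≈ 7.27 mg/L

Mixed DO = (9.28×8.27 + 0.578×2.49)/(9.28+0.578) = 78.18/9.858 = 7.931 mg/L.
Mixed L₀ = (9.28×3.20 + 0.578×160)/(9.858) = 122.2/9.858 = 12.39 mg/L.
Initial deficit D₀ = C_s − DO₀ = 8.67 − 7.931 = 0.7389 mg/L.
D(1.06) = [0.230×12.39/(1.57−0.230)](e^(−0.230×1.06) − e^(−1.57×1.06)) + 0.7389 e^(−1.57×1.06)
= 2.127 × (0.7836 − 0.1893) + 0.7389 × 0.1893 = 1.404 mg/L.
DO = 8.67 − 1.404 = 7.266 mg/L.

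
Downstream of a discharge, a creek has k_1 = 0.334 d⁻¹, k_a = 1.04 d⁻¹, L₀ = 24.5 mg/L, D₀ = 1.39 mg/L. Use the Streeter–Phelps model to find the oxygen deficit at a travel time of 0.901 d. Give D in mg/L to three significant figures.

k_1 L₀/(k_a−k_1) = 0.334×24.5/(1.04−0.334) = 8.183/0.7060 = 11.59 mg/L.
e^(−k_1 t) = e^(−0.334×0.9010) = 0.7401; e^(−k_a t) = e^(−1.04×0.9010) = 0.3918.
D = 11.59 × (0.7401 − 0.3918) + 1.39 × 0.3918 = 4.037 + 0.5446 = 4.582 mg/L.

D ≈ 4.58 mg/L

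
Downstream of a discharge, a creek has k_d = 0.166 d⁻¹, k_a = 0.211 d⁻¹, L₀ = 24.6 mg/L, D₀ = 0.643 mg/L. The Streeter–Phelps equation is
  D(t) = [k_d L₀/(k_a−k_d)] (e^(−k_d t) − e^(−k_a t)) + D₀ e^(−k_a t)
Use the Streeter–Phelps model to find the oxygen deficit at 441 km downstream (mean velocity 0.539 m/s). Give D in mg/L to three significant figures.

D ≈ 6.62 mg/L

Travel time t = x/v = 441 km / (0.539 m/s) = 441000 m / 0.539 m/s = 818200 s = 9.470 d.
k_d L₀/(k_a−k_d) = 0.166×24.6/(0.211−0.166) = 4.084/0.04500 = 90.75 mg/L.
e^(−k_d t) = e^(−0.166×9.470) = 0.2076; e^(−k_a t) = e^(−0.211×9.470) = 0.1356.
D = 90.75 × (0.2076 − 0.1356) + 0.643 × 0.1356 = 6.538 + 0.08719 = 6.625 mg/L.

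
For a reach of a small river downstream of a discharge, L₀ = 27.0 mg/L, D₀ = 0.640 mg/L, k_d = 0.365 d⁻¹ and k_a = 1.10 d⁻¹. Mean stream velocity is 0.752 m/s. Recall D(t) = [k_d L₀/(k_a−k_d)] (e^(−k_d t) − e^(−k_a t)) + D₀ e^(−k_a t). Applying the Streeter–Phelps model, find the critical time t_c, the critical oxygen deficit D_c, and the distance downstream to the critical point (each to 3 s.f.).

t_c ≈ 1.43 d; D_c ≈ 5.31 mg/L; x_c ≈ 93.2 km

At the critical point dD/dt = 0, so k_d L₀ e^(−k_d t) = k_a D. Substituting D(t) from the Streeter–Phelps equation and solving for t gives
t_c = ln[(k_a/k_d)(1 − D₀(k_a−k_d)/(k_d L₀))] / (k_a−k_d).
Here k_a−k_d = 0.7350 d⁻¹ and 1 − D₀(k_a−k_d)/(k_d L₀) = 1 − 0.640×0.7350/(0.365×27.0) = 0.9523, so
t_c = ln(3.014 × 0.9523) / 0.7350 = 1.054 / 0.7350 = 1.434 d.
L(t_c) = L₀ e^(−k_d t_c) = 27.0 × 0.5924 = 16.00 mg/L, and at the critical point k_a D_c = k_d L, so D_c = (0.365/1.10) × 16.00 = 5.308 mg/L.
x_c = v t_c = 0.752 m/s × 1.434 d × 86400 s/d = 93190 m ≈ 93.2 km.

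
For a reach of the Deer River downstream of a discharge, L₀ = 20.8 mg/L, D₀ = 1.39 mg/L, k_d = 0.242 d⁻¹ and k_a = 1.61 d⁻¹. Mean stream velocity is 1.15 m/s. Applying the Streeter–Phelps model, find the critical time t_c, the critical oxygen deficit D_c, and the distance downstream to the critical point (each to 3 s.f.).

t_c ≈ 1.04 d; D_c ≈ 2.43 mg/L; x_c ≈ 103 km

At the critical point dD/dt = 0, so k_d L₀ e^(−k_d t) = k_a D. Substituting D(t) from the Streeter–Phelps equation and solving for t gives
t_c = ln[(k_a/k_d)(1 − D₀(k_a−k_d)/(k_d L₀))] / (k_a−k_d).
Here k_a−k_d = 1.368 d⁻¹ and 1 − D₀(k_a−k_d)/(k_d L₀) = 1 − 1.39×1.368/(0.242×20.8) = 0.6222, so
t_c = ln(6.653 × 0.6222) / 1.368 = 1.421 / 1.368 = 1.038 d.
L(t_c) = L₀ e^(−k_d t_c) = 20.8 × 0.7778 = 16.18 mg/L, and at the critical point k_a D_c = k_d L, so D_c = (0.242/1.61) × 16.18 = 2.432 mg/L.
x_c = v t_c = 1.15 m/s × 1.038 d × 86400 s/d = 103200 m ≈ 103 km.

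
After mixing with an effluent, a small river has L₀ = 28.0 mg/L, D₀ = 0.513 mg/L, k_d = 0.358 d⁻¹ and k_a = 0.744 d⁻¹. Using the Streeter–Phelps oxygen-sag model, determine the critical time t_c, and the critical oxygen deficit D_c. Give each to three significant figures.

t_c ≈ 1.84 d; D_c ≈ 6.96 mg/L

t_c = [1/(k_a−k_d)] ln[(k_a/k_d)(1 − D₀(k_a−k_d)/(k_d L₀))]
= [1/(0.744−0.358)] ln[(0.744/0.358)(1 − 0.513×0.3860/(0.358×28.0))]
= (1/0.3860) ln[2.078 × 0.9802] = 2.591 × ln(2.037) = 2.591 × 0.7116 = 1.843 d.
D_c = (k_d/k_a) L₀ e^(−k_d t_c) = (0.358/0.744) × 28.0 × e^(−0.358×1.843) = 0.4812 × 28.0 × 0.5169 = 6.964 mg/L.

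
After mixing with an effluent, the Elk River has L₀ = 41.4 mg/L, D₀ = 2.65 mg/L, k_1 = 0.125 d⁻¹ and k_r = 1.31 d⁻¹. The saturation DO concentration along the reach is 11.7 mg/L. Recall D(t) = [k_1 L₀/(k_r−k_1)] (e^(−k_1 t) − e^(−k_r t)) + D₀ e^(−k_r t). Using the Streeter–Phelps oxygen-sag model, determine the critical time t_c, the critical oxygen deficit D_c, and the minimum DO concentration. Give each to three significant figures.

At the critical point dD/dt = 0, so k_1 L₀ e^(−k_1 t) = k_r D. Substituting D(t) from the Streeter–Phelps equation and solving for t gives
t_c = ln[(k_r/k_1)(1 − D₀(k_r−k_1)/(k_1 L₀))] / (k_r−k_1).
Here k_r−k_1 = 1.185 d⁻¹ and 1 − D₀(k_r−k_1)/(k_1 L₀) = 1 − 2.65×1.185/(0.125×41.4) = 0.3932, so
t_c = ln(10.48 × 0.3932) / 1.185 = 1.416 / 1.185 = 1.195 d.
D_c = (k_1/k_r) L₀ e^(−k_1 t_c) = (0.125/1.31) × 41.4 × e^(−0.125×1.195) = 0.09542 × 41.4 × 0.8613 = 3.402 mg/L.
Minimum DO = C_s − D_c = 11.7 − 3.402 = 8.298 mg/L.

t_c ≈ 1.19 d; D_c ≈ 3.40 mg/L; min DO ≈ 8.30 mg/L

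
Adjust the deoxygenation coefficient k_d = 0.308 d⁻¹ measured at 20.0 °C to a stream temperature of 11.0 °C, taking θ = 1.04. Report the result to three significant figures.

k_d(T₂) = k_d(T₁) · θ^(T₂−T₁) = 0.308 × 1.04^(11.0−20.0)
= 0.308 × 1.04^-9.00 = 0.308 × 0.7026 = 0.2164 d⁻¹.

k_d ≈ 0.216 d⁻¹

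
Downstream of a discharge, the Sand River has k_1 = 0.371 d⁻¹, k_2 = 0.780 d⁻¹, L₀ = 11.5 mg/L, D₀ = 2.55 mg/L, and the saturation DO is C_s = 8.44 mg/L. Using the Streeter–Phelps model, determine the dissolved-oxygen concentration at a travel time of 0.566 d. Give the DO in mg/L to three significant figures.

DO ≈ 5.05 mg/L

k_1 L₀/(k_2−k_1) = 0.371×11.5/(0.780−0.371) = 4.266/0.4090 = 10.43 mg/L.
e^(−k_1 t) = e^(−0.371×0.5660) = 0.8106; e^(−k_2 t) = e^(−0.780×0.5660) = 0.6431.
D = 10.43 × (0.8106 − 0.6431) + 2.55 × 0.6431 = 1.747 + 1.640 = 3.387 mg/L.
DO = C_s − D = 8.44 − 3.387 = 5.053 mg/L.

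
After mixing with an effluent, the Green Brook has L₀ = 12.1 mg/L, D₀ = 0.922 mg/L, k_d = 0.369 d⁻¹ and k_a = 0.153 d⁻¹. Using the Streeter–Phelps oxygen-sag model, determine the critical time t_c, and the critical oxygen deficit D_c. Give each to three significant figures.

t_c ≈ 3.87 d; D_c ≈ 6.99 mg/L

With k_a/k_d = 0.4146 and 1 − D₀(k_a−k_d)/(k_d L₀) = 1.045,
t_c = ln(0.4146 × 1.045) / (0.153 − 0.369) = ln(0.4331) / -0.2160 = -0.8367/-0.2160 = 3.874 d.
D_c = (k_d/k_a) L₀ e^(−k_d t_c) = (0.369/0.153) × 12.1 × e^(−0.369×3.874) = 2.412 × 12.1 × 0.2395 = 6.988 mg/L.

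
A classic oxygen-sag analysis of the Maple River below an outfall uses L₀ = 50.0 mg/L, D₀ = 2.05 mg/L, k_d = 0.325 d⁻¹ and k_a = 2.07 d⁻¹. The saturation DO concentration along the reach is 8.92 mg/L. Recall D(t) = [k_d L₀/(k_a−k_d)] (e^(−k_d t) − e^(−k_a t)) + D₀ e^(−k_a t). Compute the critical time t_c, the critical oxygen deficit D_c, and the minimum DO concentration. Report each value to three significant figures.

t_c = [1/(k_a−k_d)] ln[(k_a/k_d)(1 − D₀(k_a−k_d)/(k_d L₀))]
= [1/(2.07−0.325)] ln[(2.07/0.325)(1 − 2.05×1.745/(0.325×50.0))]
= (1/1.745) ln[6.369 × 0.7799] = 0.5731 × ln(4.967) = 0.5731 × 1.603 = 0.9185 d.
L(t_c) = L₀ e^(−k_d t_c) = 50.0 × 0.7419 = 37.10 mg/L, and at the critical point k_a D_c = k_d L, so D_c = (0.325/2.07) × 37.10 = 5.824 mg/L.
Minimum DO = C_s − D_c = 8.92 − 5.824 = 3.096 mg/L.

t_c ≈ 0.919 d; D_c ≈ 5.82 mg/L; min DO ≈ 3.10 mg/L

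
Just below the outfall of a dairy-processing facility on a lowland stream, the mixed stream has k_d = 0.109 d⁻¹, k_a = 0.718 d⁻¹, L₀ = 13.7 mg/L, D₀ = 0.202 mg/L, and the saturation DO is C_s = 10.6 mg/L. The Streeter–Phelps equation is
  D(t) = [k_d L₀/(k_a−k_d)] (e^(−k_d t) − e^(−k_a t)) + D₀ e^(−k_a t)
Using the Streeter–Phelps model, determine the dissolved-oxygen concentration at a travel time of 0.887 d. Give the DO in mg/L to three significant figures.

DO ≈ 9.56 mg/L

k_d L₀/(k_a−k_d) = 0.109×13.7/(0.718−0.109) = 1.493/0.6090 = 2.452 mg/L.
e^(−k_d t) = e^(−0.109×0.8870) = 0.9078; e^(−k_a t) = e^(−0.718×0.8870) = 0.5289.
D = 2.452 × (0.9078 − 0.5289) + 0.202 × 0.5289 = 0.9291 + 0.1068 = 1.036 mg/L.
DO = C_s − D = 10.6 − 1.036 = 9.564 mg/L.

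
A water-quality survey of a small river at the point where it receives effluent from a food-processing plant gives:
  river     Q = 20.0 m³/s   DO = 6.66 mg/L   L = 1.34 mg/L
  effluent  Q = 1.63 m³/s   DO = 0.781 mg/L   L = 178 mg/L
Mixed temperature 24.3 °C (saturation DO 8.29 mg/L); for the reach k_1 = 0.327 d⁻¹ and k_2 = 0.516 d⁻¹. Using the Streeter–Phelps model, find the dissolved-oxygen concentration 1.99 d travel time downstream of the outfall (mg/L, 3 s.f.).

Mixed DO = (20.0×6.66 + 1.63×0.781)/(20.0+1.63) = 134.5/21.63 = 6.217 mg/L.
Mixed L₀ = (20.0×1.34 + 1.63×178)/(21.63) = 316.9/21.63 = 14.65 mg/L.
Initial deficit D₀ = C_s − DO₀ = 8.29 − 6.217 = 2.073 mg/L.
D(1.99) = [0.327×14.65/(0.516−0.327)](e^(−0.327×1.99) − e^(−0.516×1.99)) + 2.073 e^(−0.516×1.99)
= 25.35 × (0.5217 − 0.3581) + 2.073 × 0.3581 = 4.888 mg/L.
DO = 8.29 − 4.888 = 3.402 mg/L.

DO ≈ 3.40 mg/L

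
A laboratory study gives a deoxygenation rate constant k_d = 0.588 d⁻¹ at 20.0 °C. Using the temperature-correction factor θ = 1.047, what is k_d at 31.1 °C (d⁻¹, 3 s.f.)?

k_d(T₂) = k_d(T₁) · θ^(T₂−T₁) = 0.588 × 1.047^(31.1−20.0)
= 0.588 × 1.047^11.1 = 0.588 × 1.665 = 0.9790 d⁻¹.

k_d ≈ 0.979 d⁻¹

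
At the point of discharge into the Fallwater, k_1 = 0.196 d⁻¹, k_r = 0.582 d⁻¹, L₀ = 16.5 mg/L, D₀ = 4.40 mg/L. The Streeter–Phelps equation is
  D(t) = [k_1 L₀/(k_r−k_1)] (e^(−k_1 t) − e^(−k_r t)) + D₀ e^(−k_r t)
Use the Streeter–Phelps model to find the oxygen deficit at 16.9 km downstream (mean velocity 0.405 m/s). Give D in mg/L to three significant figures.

Travel time t = x/v = 16.9 km / (0.405 m/s) = 16900 m / 0.405 m/s = 41730 s = 0.4830 d.
k_1 L₀/(k_r−k_1) = 0.196×16.5/(0.582−0.196) = 3.234/0.3860 = 8.378 mg/L.
e^(−k_1 t) = e^(−0.196×0.4830) = 0.9097; e^(−k_r t) = e^(−0.582×0.4830) = 0.7550.
D = 8.378 × (0.9097 − 0.7550) + 4.40 × 0.7550 = 1.296 + 3.322 = 4.618 mg/L.

D ≈ 4.62 mg/L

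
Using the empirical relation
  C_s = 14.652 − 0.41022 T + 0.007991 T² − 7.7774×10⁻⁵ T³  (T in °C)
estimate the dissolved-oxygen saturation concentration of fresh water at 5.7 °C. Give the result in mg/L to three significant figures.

C_s ≈ 12.6 mg/L

C_s = 14.652 − 0.41022×5.7 + 0.007991×5.7² − 7.7774×10⁻⁵×5.7³ = 12.56 mg/L.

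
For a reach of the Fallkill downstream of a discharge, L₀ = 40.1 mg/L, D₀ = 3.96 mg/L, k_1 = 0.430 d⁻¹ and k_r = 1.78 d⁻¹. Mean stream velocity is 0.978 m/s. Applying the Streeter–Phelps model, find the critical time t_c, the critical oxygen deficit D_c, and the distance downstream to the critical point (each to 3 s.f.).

At the critical point dD/dt = 0, so k_1 L₀ e^(−k_1 t) = k_r D. Substituting D(t) from the Streeter–Phelps equation and solving for t gives
t_c = ln[(k_r/k_1)(1 − D₀(k_r−k_1)/(k_1 L₀))] / (k_r−k_1).
Here k_r−k_1 = 1.350 d⁻¹ and 1 − D₀(k_r−k_1)/(k_1 L₀) = 1 − 3.96×1.350/(0.430×40.1) = 0.6900, so
t_c = ln(4.140 × 0.6900) / 1.350 = 1.049 / 1.350 = 0.7774 d.
L(t_c) = L₀ e^(−k_1 t_c) = 40.1 × 0.7159 = 28.71 mg/L, and at the critical point k_r D_c = k_1 L, so D_c = (0.430/1.78) × 28.71 = 6.935 mg/L.
x_c = v t_c = 0.978 m/s × 0.7774 d × 86400 s/d = 65690 m ≈ 65.7 km.

t_c ≈ 0.777 d; D_c ≈ 6.93 mg/L; x_c ≈ 65.7 km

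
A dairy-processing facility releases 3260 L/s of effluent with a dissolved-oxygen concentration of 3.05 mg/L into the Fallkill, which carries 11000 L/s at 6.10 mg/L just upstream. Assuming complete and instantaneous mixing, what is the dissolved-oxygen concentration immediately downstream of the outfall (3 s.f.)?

5.40 mg/L

Flow-weighted mixing: C = (Q_r C_r + Q_w C_w)/(Q_r + Q_w)
= (11000×6.10 + 3260×3.05)/(11000 + 3260) = 77040/14260 = 5.403 mg/L.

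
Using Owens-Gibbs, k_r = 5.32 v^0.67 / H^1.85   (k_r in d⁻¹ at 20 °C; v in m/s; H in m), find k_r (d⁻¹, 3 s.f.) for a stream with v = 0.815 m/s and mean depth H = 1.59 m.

k_r ≈ 1.97 d⁻¹

k_r = 5.32 × 0.815^0.67 / 1.59^1.85 = 5.32 × 0.8719 / 2.358 = 1.967 d⁻¹.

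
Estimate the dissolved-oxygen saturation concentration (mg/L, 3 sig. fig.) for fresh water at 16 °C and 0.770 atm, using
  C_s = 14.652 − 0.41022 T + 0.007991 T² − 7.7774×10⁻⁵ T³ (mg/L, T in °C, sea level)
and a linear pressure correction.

At sea level: C_s = 14.652 − 0.41022×16 + 0.007991×16² − 7.7774×10⁻⁵×16³ = 9.816 mg/L.
Pressure correction: C_s' = 9.816 × 0.770 = 7.558 mg/L.

C_s ≈ 7.56 mg/L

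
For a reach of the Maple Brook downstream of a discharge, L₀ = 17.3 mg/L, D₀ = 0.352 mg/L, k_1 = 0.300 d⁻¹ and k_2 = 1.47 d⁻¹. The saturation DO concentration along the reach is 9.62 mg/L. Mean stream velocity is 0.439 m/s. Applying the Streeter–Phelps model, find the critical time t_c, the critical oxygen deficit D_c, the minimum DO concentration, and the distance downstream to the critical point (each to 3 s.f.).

t_c ≈ 1.29 d; D_c ≈ 2.40 mg/L; min DO ≈ 7.22 mg/L; x_c ≈ 48.8 km

At the critical point dD/dt = 0, so k_1 L₀ e^(−k_1 t) = k_2 D. Substituting D(t) from the Streeter–Phelps equation and solving for t gives
t_c = ln[(k_2/k_1)(1 − D₀(k_2−k_1)/(k_1 L₀))] / (k_2−k_1).
Here k_2−k_1 = 1.170 d⁻¹ and 1 − D₀(k_2−k_1)/(k_1 L₀) = 1 − 0.352×1.170/(0.300×17.3) = 0.9206, so
t_c = ln(4.900 × 0.9206) / 1.170 = 1.507 / 1.170 = 1.288 d.
D_c = (k_1/k_2) L₀ e^(−k_1 t_c) = (0.300/1.47) × 17.3 × e^(−0.300×1.288) = 0.2041 × 17.3 × 0.6796 = 2.399 mg/L.
Minimum DO = C_s − D_c = 9.62 − 2.399 = 7.221 mg/L.
x_c = v t_c = 0.439 m/s × 1.288 d × 86400 s/d = 48840 m ≈ 48.8 km.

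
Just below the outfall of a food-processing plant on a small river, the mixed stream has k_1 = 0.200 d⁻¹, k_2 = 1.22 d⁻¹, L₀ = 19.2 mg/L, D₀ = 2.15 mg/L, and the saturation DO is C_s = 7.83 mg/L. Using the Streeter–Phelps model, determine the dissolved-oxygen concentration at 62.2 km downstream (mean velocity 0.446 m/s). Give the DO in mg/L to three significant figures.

DO ≈ 5.33 mg/L

Travel time t = x/v = 62.2 km / (0.446 m/s) = 62200 m / 0.446 m/s = 139500 s = 1.614 d.
k_1 L₀/(k_2−k_1) = 0.200×19.2/(1.22−0.200) = 3.840/1.020 = 3.765 mg/L.
e^(−k_1 t) = e^(−0.200×1.614) = 0.7241; e^(−k_2 t) = e^(−1.22×1.614) = 0.1396.
D = 3.765 × (0.7241 − 0.1396) + 2.15 × 0.1396 = 2.201 + 0.3001 = 2.501 mg/L.
DO = C_s − D = 7.83 − 2.501 = 5.329 mg/L.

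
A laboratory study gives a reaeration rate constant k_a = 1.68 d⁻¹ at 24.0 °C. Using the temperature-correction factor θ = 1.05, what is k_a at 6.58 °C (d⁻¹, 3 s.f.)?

k_a ≈ 0.718 d⁻¹

k_a(T₂) = k_a(T₁) · θ^(T₂−T₁) = 1.68 × 1.05^(6.58−24.0)
= 1.68 × 1.05^-17.4 = 1.68 × 0.4274 = 0.7181 d⁻¹.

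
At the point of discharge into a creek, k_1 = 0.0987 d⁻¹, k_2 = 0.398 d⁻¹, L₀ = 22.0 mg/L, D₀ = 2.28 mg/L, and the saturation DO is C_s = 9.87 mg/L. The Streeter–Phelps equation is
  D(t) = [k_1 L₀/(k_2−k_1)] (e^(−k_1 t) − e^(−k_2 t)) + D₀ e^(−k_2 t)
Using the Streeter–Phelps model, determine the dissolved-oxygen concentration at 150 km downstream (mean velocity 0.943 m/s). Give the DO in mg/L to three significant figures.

DO ≈ 6.21 mg/L

Travel time t = x/v = 150 km / (0.943 m/s) = 150000 m / 0.943 m/s = 159100 s = 1.841 d.
k_1 L₀/(k_2−k_1) = 0.0987×22.0/(0.398−0.0987) = 2.171/0.2993 = 7.255 mg/L.
e^(−k_1 t) = e^(−0.0987×1.841) = 0.8338; e^(−k_2 t) = e^(−0.398×1.841) = 0.4806.
D = 7.255 × (0.8338 − 0.4806) + 2.28 × 0.4806 = 2.563 + 1.096 = 3.659 mg/L.
DO = C_s − D = 9.87 − 3.659 = 6.211 mg/L.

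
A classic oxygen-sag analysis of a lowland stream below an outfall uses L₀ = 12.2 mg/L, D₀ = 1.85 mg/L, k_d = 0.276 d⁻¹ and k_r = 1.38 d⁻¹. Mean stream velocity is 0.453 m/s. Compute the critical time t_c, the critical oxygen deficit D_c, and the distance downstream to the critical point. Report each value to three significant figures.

t_c ≈ 0.613 d; D_c ≈ 2.06 mg/L; x_c ≈ 24.0 km

At the critical point dD/dt = 0, so k_d L₀ e^(−k_d t) = k_r D. Substituting D(t) from the Streeter–Phelps equation and solving for t gives
t_c = ln[(k_r/k_d)(1 − D₀(k_r−k_d)/(k_d L₀))] / (k_r−k_d).
Here k_r−k_d = 1.104 d⁻¹ and 1 − D₀(k_r−k_d)/(k_d L₀) = 1 − 1.85×1.104/(0.276×12.2) = 0.3934, so
t_c = ln(5.000 × 0.3934) / 1.104 = 0.6766 / 1.104 = 0.6129 d.
L(t_c) = L₀ e^(−k_d t_c) = 12.2 × 0.8444 = 10.30 mg/L, and at the critical point k_r D_c = k_d L, so D_c = (0.276/1.38) × 10.30 = 2.060 mg/L.
x_c = v t_c = 0.453 m/s × 0.6129 d × 86400 s/d = 23990 m ≈ 24.0 km.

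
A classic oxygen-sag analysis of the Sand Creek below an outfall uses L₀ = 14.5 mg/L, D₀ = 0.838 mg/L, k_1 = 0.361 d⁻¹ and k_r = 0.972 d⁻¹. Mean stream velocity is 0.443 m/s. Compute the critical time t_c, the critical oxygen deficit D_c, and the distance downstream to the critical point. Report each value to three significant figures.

t_c ≈ 1.45 d; D_c ≈ 3.19 mg/L; x_c ≈ 55.6 km

t_c = [1/(k_r−k_1)] ln[(k_r/k_1)(1 − D₀(k_r−k_1)/(k_1 L₀))]
= [1/(0.972−0.361)] ln[(0.972/0.361)(1 − 0.838×0.6110/(0.361×14.5))]
= (1/0.6110) ln[2.693 × 0.9022] = 1.637 × ln(2.429) = 1.637 × 0.8875 = 1.453 d.
L(t_c) = L₀ e^(−k_1 t_c) = 14.5 × 0.5919 = 8.583 mg/L, and at the critical point k_r D_c = k_1 L, so D_c = (0.361/0.972) × 8.583 = 3.188 mg/L.
x_c = v t_c = 0.443 m/s × 1.453 d × 86400 s/d = 55600 m ≈ 55.6 km.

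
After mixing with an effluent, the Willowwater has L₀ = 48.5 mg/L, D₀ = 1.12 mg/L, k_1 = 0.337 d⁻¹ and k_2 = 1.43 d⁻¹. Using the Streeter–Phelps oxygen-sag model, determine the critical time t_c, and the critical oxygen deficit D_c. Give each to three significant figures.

t_c ≈ 1.25 d; D_c ≈ 7.50 mg/L

At the critical point dD/dt = 0, so k_1 L₀ e^(−k_1 t) = k_2 D. Substituting D(t) from the Streeter–Phelps equation and solving for t gives
t_c = ln[(k_2/k_1)(1 − D₀(k_2−k_1)/(k_1 L₀))] / (k_2−k_1).
Here k_2−k_1 = 1.093 d⁻¹ and 1 − D₀(k_2−k_1)/(k_1 L₀) = 1 − 1.12×1.093/(0.337×48.5) = 0.9251, so
t_c = ln(4.243 × 0.9251) / 1.093 = 1.367 / 1.093 = 1.251 d.
L(t_c) = L₀ e^(−k_1 t_c) = 48.5 × 0.6560 = 31.81 mg/L, and at the critical point k_2 D_c = k_1 L, so D_c = (0.337/1.43) × 31.81 = 7.498 mg/L.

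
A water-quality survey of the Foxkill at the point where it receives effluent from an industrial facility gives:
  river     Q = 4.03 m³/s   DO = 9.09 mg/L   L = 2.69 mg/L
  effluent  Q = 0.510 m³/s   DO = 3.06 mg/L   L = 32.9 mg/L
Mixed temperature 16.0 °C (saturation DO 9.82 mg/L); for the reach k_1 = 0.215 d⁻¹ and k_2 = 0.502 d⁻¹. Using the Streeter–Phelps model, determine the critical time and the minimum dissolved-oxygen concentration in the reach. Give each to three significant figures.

Mixed DO = (4.03×9.09 + 0.510×3.06)/(4.03+0.510) = 38.19/4.540 = 8.413 mg/L.
Mixed L₀ = (4.03×2.69 + 0.510×32.9)/(4.540) = 27.62/4.540 = 6.084 mg/L.
Initial deficit D₀ = C_s − DO₀ = 9.82 − 8.413 = 1.407 mg/L.
t_c = (1/0.2870) ln[(0.502/0.215)(1 − 1.407×0.2870/(0.215×6.084))] = 3.484 × ln(1.614) = 1.668 d.
D_c = (0.215/0.502) × 6.084 × e^(−0.215×1.668) = 0.4283 × 6.084 × 0.6987 = 1.820 mg/L.
Minimum DO = 9.82 − 1.820 = 8.000 mg/L.

t_c ≈ 1.67 d; minimum DO ≈ 8.00 mg/L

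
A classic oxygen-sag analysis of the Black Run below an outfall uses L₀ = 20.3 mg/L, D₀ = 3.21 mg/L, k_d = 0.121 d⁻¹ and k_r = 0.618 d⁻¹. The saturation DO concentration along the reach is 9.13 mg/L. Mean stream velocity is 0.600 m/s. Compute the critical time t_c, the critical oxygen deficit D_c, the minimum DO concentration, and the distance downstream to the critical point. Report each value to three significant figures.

t_c ≈ 1.17 d; D_c ≈ 3.45 mg/L; min DO ≈ 5.68 mg/L; x_c ≈ 60.7 km

t_c = [1/(k_r−k_d)] ln[(k_r/k_d)(1 − D₀(k_r−k_d)/(k_d L₀))]
= [1/(0.618−0.121)] ln[(0.618/0.121)(1 − 3.21×0.4970/(0.121×20.3))]
= (1/0.4970) ln[5.107 × 0.3505] = 2.012 × ln(1.790) = 2.012 × 0.5823 = 1.172 d.
D_c = (k_d/k_r) L₀ e^(−k_d t_c) = (0.121/0.618) × 20.3 × e^(−0.121×1.172) = 0.1958 × 20.3 × 0.8678 = 3.449 mg/L.
Minimum DO = C_s − D_c = 9.13 − 3.449 = 5.681 mg/L.
x_c = v t_c = 0.600 m/s × 1.172 d × 86400 s/d = 60740 m ≈ 60.7 km.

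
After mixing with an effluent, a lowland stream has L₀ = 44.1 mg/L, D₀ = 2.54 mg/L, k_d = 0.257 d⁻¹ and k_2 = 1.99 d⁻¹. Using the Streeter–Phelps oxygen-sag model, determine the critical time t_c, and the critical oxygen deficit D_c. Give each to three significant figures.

With k_2/k_d = 7.743 and 1 − D₀(k_2−k_d)/(k_d L₀) = 0.6116,
t_c = ln(7.743 × 0.6116) / (1.99 − 0.257) = ln(4.736) / 1.733 = 1.555/1.733 = 0.8974 d.
D_c = (k_d/k_2) L₀ e^(−k_d t_c) = (0.257/1.99) × 44.1 × e^(−0.257×0.8974) = 0.1291 × 44.1 × 0.7940 = 4.522 mg/L.

t_c ≈ 0.897 d; D_c ≈ 4.52 mg/L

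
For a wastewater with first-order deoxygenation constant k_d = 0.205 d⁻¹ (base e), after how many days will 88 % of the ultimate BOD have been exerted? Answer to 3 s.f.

t ≈ 10.3 d

y/L₀ = 1 − e^(−k_d t) = 0.88 ⇒ e^(−k_d t) = 0.120
t = −ln(0.120) / 0.205 = 2.120 / 0.205 = 10.34 d.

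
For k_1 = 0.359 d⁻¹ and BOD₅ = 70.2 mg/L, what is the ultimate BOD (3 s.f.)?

L₀ ≈ 84.2 mg/L

BOD₅ = L₀(1 − e^(−5k_1)) ⇒ L₀ = BOD₅ / (1 − e^(−5×0.359))
= 70.2 / (1 − 0.1661) = 70.2 / 0.8339 = 84.19 mg/L.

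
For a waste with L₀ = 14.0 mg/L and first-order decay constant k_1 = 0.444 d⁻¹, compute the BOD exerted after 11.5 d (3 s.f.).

y_t = L₀(1 − e^(−k_1 t)) = 14.0 × (1 − e^(−0.444×11.5))
= 14.0 × (1 − 0.006060) = 14.0 × 0.9939 = 13.92 mg/L.

y ≈ 13.9 mg/L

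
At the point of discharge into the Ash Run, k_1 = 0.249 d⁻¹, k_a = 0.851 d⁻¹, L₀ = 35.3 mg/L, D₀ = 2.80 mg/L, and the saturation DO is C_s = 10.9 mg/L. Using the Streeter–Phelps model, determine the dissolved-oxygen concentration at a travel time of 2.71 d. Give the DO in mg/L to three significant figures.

DO ≈ 4.64 mg/L

k_1 L₀/(k_a−k_1) = 0.249×35.3/(0.851−0.249) = 8.790/0.6020 = 14.60 mg/L.
e^(−k_1 t) = e^(−0.249×2.710) = 0.5093; e^(−k_a t) = e^(−0.851×2.710) = 0.09964.
D = 14.60 × (0.5093 − 0.09964) + 2.80 × 0.09964 = 5.981 + 0.2790 = 6.260 mg/L.
DO = C_s − D = 10.9 − 6.260 = 4.640 mg/L.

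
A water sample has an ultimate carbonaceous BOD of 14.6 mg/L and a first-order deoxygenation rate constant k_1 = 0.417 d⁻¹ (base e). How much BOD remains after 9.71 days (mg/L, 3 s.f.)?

L ≈ 0.255 mg/L

L_t = L₀ e^(−k_1 t) = 14.6 × e^(−0.417×9.71) = 14.6 × 0.01744 = 0.2546 mg/L.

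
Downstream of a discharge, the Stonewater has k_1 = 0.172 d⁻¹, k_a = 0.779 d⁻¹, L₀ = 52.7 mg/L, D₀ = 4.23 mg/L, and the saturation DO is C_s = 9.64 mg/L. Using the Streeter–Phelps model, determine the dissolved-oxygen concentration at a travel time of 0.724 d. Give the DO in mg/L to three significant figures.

DO ≈ 2.54 mg/L

k_1 L₀/(k_a−k_1) = 0.172×52.7/(0.779−0.172) = 9.064/0.6070 = 14.93 mg/L.
e^(−k_1 t) = e^(−0.172×0.7240) = 0.8829; e^(−k_a t) = e^(−0.779×0.7240) = 0.5689.
D = 14.93 × (0.8829 − 0.5689) + 4.23 × 0.5689 = 4.689 + 2.407 = 7.095 mg/L.
DO = C_s − D = 9.64 − 7.095 = 2.545 mg/L.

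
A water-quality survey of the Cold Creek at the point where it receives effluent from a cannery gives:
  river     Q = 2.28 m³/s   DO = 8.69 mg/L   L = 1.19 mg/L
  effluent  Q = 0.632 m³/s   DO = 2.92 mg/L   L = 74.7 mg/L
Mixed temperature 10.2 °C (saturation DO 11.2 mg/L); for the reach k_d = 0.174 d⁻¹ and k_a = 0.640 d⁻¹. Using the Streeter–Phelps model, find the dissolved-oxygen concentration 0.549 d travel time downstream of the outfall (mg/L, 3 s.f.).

Mixed DO = (2.28×8.69 + 0.632×2.92)/(2.28+0.632) = 21.66/2.912 = 7.438 mg/L.
Mixed L₀ = (2.28×1.19 + 0.632×74.7)/(2.912) = 49.92/2.912 = 17.14 mg/L.
Initial deficit D₀ = C_s − DO₀ = 11.2 − 7.438 = 3.762 mg/L.
D(0.549) = [0.174×17.14/(0.640−0.174)](e^(−0.174×0.549) − e^(−0.640×0.549)) + 3.762 e^(−0.640×0.549)
= 6.401 × (0.9089 − 0.7037) + 3.762 × 0.7037 = 3.961 mg/L.
DO = 11.2 − 3.961 = 7.239 mg/L.

DO ≈ 7.24 mg/L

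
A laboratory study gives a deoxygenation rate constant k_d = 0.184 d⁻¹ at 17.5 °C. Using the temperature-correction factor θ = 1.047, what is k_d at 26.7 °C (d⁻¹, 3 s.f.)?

k_d ≈ 0.281 d⁻¹

k_d(T₂) = k_d(T₁) · θ^(T₂−T₁) = 0.184 × 1.047^(26.7−17.5)
= 0.184 × 1.047^9.20 = 0.184 × 1.526 = 0.2808 d⁻¹.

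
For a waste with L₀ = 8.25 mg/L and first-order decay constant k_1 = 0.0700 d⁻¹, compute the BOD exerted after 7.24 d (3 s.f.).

y_t = L₀(1 − e^(−k_1 t)) = 8.25 × (1 − e^(−0.0700×7.24))
= 8.25 × (1 − 0.6024) = 8.25 × 0.3976 = 3.280 mg/L.

y ≈ 3.28 mg/L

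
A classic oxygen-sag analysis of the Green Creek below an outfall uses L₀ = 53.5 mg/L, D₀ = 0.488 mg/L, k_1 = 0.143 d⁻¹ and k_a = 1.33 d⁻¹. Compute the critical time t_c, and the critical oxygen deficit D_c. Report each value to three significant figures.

t_c ≈ 1.81 d; D_c ≈ 4.44 mg/L

At the critical point dD/dt = 0, so k_1 L₀ e^(−k_1 t) = k_a D. Substituting D(t) from the Streeter–Phelps equation and solving for t gives
t_c = ln[(k_a/k_1)(1 − D₀(k_a−k_1)/(k_1 L₀))] / (k_a−k_1).
Here k_a−k_1 = 1.187 d⁻¹ and 1 − D₀(k_a−k_1)/(k_1 L₀) = 1 − 0.488×1.187/(0.143×53.5) = 0.9243, so
t_c = ln(9.301 × 0.9243) / 1.187 = 2.151 / 1.187 = 1.812 d.
L(t_c) = L₀ e^(−k_1 t_c) = 53.5 × 0.7717 = 41.29 mg/L, and at the critical point k_a D_c = k_1 L, so D_c = (0.143/1.33) × 41.29 = 4.439 mg/L.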